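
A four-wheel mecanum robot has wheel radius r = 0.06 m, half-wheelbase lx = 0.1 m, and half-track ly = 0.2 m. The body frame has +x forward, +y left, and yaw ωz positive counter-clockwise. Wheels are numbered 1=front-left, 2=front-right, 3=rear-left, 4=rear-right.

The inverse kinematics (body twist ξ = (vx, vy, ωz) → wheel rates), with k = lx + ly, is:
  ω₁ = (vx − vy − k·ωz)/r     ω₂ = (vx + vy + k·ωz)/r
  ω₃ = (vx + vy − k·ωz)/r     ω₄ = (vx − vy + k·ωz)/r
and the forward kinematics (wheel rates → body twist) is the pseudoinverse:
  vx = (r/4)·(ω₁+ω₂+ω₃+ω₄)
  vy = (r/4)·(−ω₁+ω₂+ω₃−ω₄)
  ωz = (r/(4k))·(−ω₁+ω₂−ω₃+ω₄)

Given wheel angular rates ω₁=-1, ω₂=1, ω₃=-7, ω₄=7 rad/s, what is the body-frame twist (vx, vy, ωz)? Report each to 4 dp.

(0.0000, -0.1800, 0.8000)

k = lx + ly = 0.1 + 0.2 = 0.3000
ω₁+ω₂+ω₃+ω₄ = 0.0000  →  vx = (0.06/4)·0.0000 = 0.0000
−ω₁+ω₂+ω₃−ω₄ = -12.0000  →  vy = (0.06/4)·-12.0000 = -0.1800
−ω₁+ω₂−ω₃+ω₄ = 16.0000  →  ωz = (0.06/1.2000)·16.0000 = 0.8000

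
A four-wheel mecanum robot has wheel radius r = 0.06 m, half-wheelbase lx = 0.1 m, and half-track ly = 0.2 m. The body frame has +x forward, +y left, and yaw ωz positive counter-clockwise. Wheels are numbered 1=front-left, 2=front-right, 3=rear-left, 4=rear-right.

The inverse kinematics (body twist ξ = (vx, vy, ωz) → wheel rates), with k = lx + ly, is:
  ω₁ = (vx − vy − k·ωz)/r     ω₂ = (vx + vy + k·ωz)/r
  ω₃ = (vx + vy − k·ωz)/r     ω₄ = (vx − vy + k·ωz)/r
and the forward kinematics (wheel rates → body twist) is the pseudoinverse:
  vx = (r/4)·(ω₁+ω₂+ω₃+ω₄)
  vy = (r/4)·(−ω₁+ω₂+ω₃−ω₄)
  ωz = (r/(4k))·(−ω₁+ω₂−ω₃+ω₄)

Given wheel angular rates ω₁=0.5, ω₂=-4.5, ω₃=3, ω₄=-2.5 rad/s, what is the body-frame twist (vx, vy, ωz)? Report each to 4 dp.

k = lx + ly = 0.1 + 0.2 = 0.3000
ω₁+ω₂+ω₃+ω₄ = -3.5000  →  vx = (0.06/4)·-3.5000 = -0.0525
−ω₁+ω₂+ω₃−ω₄ = 0.5000  →  vy = (0.06/4)·0.5000 = 0.0075
−ω₁+ω₂−ω₃+ω₄ = -10.5000  →  ωz = (0.06/1.2000)·-10.5000 = -0.5250

(-0.0525, 0.0075, -0.5250)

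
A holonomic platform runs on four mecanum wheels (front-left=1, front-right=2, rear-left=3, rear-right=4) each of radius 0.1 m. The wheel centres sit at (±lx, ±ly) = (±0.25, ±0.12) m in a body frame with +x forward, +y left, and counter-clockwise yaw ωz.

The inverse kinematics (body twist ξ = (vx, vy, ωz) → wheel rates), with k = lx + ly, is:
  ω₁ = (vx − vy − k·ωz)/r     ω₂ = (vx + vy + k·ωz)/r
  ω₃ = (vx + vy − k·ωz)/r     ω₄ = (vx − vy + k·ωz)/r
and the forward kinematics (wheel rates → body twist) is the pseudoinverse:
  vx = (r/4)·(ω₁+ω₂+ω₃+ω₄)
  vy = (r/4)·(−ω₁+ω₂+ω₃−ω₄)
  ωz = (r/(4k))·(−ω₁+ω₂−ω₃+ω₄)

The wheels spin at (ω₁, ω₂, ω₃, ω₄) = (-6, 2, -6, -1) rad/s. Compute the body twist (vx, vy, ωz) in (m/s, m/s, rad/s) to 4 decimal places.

k = lx + ly = 0.25 + 0.12 = 0.3700
ω₁+ω₂+ω₃+ω₄ = -11.0000  →  vx = (0.1/4)·-11.0000 = -0.2750
−ω₁+ω₂+ω₃−ω₄ = 3.0000  →  vy = (0.1/4)·3.0000 = 0.0750
−ω₁+ω₂−ω₃+ω₄ = 13.0000  →  ωz = (0.1/1.4800)·13.0000 = 0.8784

(-0.2750, 0.0750, 0.8784)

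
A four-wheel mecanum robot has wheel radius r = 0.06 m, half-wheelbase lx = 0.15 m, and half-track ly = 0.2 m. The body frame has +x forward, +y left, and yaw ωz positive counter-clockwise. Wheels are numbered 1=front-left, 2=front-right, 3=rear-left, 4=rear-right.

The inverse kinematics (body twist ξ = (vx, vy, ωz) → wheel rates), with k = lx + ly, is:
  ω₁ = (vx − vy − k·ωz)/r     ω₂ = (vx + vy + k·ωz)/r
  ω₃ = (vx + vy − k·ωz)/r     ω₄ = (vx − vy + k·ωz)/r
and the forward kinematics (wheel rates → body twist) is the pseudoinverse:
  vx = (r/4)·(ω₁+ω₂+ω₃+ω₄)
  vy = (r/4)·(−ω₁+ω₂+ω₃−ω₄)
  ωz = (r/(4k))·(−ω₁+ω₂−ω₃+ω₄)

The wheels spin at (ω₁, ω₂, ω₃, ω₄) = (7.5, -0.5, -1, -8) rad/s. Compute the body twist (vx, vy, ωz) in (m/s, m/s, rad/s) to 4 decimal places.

(-0.0300, -0.0150, -0.6429)

k = lx + ly = 0.15 + 0.2 = 0.3500
ω₁+ω₂+ω₃+ω₄ = -2.0000  →  vx = (0.06/4)·-2.0000 = -0.0300
−ω₁+ω₂+ω₃−ω₄ = -1.0000  →  vy = (0.06/4)·-1.0000 = -0.0150
−ω₁+ω₂−ω₃+ω₄ = -15.0000  →  ωz = (0.06/1.4000)·-15.0000 = -0.6429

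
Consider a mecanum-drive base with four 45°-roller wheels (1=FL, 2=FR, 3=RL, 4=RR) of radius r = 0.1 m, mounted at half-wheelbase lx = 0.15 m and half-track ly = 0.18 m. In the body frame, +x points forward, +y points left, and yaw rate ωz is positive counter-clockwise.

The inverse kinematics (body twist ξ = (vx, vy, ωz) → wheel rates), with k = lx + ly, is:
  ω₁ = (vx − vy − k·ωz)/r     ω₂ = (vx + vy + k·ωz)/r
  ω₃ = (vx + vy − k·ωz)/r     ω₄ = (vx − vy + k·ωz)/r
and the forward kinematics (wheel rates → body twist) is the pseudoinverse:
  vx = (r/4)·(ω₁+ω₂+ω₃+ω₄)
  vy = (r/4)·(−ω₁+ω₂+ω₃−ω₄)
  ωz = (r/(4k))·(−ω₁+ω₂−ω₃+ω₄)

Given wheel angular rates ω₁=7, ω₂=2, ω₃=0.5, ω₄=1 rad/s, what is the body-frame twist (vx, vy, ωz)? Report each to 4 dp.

k = lx + ly = 0.15 + 0.18 = 0.3300
ω₁+ω₂+ω₃+ω₄ = 10.5000  →  vx = (0.1/4)·10.5000 = 0.2625
−ω₁+ω₂+ω₃−ω₄ = -5.5000  →  vy = (0.1/4)·-5.5000 = -0.1375
−ω₁+ω₂−ω₃+ω₄ = -4.5000  →  ωz = (0.1/1.3200)·-4.5000 = -0.3409

(0.2625, -0.1375, -0.3409)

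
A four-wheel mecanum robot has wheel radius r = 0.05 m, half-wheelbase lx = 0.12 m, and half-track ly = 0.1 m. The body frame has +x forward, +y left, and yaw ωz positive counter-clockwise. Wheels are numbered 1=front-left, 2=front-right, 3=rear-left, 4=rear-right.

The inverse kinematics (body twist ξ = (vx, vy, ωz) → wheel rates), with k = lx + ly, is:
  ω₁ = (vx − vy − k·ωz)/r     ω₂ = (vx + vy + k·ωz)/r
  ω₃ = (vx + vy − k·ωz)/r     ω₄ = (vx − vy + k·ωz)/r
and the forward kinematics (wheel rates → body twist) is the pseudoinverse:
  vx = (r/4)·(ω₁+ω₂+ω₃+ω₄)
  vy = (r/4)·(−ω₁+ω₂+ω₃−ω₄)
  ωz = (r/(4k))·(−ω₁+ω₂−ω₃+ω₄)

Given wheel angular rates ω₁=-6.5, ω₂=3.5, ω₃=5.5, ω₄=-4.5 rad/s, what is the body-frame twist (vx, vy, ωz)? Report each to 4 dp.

k = lx + ly = 0.12 + 0.1 = 0.2200
ω₁+ω₂+ω₃+ω₄ = -2.0000  →  vx = (0.05/4)·-2.0000 = -0.0250
−ω₁+ω₂+ω₃−ω₄ = 20.0000  →  vy = (0.05/4)·20.0000 = 0.2500
−ω₁+ω₂−ω₃+ω₄ = 0.0000  →  ωz = (0.05/0.8800)·0.0000 = 0.0000

(-0.0250, 0.2500, 0.0000)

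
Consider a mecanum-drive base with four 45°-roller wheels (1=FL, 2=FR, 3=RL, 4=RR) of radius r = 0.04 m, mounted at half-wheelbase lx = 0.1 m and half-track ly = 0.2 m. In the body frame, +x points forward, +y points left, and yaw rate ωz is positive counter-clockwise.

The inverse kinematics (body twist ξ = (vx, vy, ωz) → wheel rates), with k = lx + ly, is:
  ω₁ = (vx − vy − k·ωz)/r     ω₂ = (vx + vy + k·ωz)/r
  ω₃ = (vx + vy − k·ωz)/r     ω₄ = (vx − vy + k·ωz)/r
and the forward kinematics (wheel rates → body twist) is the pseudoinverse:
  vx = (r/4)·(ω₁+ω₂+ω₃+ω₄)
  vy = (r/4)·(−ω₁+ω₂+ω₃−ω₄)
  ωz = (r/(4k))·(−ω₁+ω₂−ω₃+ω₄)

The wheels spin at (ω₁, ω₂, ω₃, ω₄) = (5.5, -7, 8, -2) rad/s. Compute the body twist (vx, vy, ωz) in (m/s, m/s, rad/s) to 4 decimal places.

k = lx + ly = 0.1 + 0.2 = 0.3000
ω₁+ω₂+ω₃+ω₄ = 4.5000  →  vx = (0.04/4)·4.5000 = 0.0450
−ω₁+ω₂+ω₃−ω₄ = -2.5000  →  vy = (0.04/4)·-2.5000 = -0.0250
−ω₁+ω₂−ω₃+ω₄ = -22.5000  →  ωz = (0.04/1.2000)·-22.5000 = -0.7500

(0.0450, -0.0250, -0.7500)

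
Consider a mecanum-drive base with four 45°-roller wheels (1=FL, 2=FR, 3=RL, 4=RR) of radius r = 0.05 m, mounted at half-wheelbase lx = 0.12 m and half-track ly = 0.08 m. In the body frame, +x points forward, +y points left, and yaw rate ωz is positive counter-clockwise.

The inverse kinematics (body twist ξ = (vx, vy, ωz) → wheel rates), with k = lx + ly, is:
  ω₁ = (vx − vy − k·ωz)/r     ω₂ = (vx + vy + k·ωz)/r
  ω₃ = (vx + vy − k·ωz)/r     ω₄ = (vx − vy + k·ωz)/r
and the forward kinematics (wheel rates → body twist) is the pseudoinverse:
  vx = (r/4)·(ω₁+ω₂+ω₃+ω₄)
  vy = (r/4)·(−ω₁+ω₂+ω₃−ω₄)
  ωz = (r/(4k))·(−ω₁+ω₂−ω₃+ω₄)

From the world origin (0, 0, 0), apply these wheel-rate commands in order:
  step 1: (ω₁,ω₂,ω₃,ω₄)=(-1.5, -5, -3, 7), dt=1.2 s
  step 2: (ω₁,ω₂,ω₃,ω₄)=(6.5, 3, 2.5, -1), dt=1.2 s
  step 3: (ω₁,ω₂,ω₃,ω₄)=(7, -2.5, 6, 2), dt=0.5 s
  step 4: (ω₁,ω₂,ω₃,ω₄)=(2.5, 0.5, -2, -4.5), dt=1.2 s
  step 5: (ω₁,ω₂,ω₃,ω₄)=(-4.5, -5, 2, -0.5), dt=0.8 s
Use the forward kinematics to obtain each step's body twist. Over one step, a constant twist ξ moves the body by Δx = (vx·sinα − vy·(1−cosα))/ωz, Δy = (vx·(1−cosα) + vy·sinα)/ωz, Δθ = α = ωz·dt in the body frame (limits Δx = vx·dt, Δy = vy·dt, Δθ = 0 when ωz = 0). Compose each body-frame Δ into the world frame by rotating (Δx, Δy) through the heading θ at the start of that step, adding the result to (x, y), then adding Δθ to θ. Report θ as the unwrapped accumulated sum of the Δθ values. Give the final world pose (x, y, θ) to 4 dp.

(0.1641, -0.1085, -0.9469)

step 1: ξ=(vx,vy,ωz)=(-0.0312, -0.1688, 0.4062), dt=1.2 → body Δ=(0.0124, -0.2035, 0.4875) → world pose (0.0124, -0.2035, 0.4875)
step 2: ξ=(vx,vy,ωz)=(0.1375, 0.0000, -0.4375), dt=1.2 → body Δ=(0.1575, -0.0423, -0.5250) → world pose (0.1714, -0.1671, -0.0375)
step 3: ξ=(vx,vy,ωz)=(0.1563, -0.0688, -0.8438), dt=0.5 → body Δ=(0.0687, -0.0496, -0.4219) → world pose (0.2381, -0.2193, -0.4594)
step 4: ξ=(vx,vy,ωz)=(-0.0438, 0.0063, -0.2812), dt=1.2 → body Δ=(-0.0503, 0.0161, -0.3375) → world pose (0.2002, -0.1825, -0.7969)
step 5: ξ=(vx,vy,ωz)=(-0.1000, 0.0250, -0.1875), dt=0.8 → body Δ=(-0.0782, 0.0259, -0.1500) → world pose (0.1641, -0.1085, -0.9469)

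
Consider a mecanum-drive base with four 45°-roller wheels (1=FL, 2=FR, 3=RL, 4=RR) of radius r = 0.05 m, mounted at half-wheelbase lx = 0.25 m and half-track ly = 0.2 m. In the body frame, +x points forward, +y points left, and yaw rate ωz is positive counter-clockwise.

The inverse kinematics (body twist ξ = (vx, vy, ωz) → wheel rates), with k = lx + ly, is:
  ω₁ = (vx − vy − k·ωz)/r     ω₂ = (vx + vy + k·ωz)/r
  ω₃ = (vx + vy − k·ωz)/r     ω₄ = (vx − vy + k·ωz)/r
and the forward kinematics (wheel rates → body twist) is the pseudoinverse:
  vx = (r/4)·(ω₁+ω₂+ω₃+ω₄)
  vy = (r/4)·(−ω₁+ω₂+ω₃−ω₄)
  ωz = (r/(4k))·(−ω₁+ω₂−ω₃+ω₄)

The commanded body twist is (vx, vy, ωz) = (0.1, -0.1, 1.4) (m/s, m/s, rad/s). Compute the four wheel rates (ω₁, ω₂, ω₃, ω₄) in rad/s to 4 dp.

(-8.6000, 12.6000, -12.6000, 16.6000)

k = lx + ly = 0.25 + 0.2 = 0.4500;  k·ωz = 0.4500·1.4 = 0.6300
ω₁ (FL) = (vx − vy − k·ωz)/r = -0.4300/0.05 = -8.6000
ω₂ (FR) = (vx + vy + k·ωz)/r = 0.6300/0.05 = 12.6000
ω₃ (RL) = (vx + vy − k·ωz)/r = -0.6300/0.05 = -12.6000
ω₄ (RR) = (vx − vy + k·ωz)/r = 0.8300/0.05 = 16.6000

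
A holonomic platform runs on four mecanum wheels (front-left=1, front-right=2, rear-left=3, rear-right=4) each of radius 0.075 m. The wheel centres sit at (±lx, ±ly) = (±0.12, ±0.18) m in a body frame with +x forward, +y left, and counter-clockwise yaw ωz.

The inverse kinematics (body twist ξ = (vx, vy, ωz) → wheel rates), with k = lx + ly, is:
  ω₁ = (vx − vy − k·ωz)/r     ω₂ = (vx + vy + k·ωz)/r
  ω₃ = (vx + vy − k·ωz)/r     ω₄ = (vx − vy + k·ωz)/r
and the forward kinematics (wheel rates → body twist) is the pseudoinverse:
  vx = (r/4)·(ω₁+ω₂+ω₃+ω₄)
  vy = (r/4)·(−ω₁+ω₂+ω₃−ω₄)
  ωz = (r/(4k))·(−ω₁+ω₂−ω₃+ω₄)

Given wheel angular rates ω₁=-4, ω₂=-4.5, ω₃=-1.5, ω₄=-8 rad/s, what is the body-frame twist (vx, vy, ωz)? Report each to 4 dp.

(-0.3375, 0.1125, -0.4375)

k = lx + ly = 0.12 + 0.18 = 0.3000
ω₁+ω₂+ω₃+ω₄ = -18.0000  →  vx = (0.075/4)·-18.0000 = -0.3375
−ω₁+ω₂+ω₃−ω₄ = 6.0000  →  vy = (0.075/4)·6.0000 = 0.1125
−ω₁+ω₂−ω₃+ω₄ = -7.0000  →  ωz = (0.075/1.2000)·-7.0000 = -0.4375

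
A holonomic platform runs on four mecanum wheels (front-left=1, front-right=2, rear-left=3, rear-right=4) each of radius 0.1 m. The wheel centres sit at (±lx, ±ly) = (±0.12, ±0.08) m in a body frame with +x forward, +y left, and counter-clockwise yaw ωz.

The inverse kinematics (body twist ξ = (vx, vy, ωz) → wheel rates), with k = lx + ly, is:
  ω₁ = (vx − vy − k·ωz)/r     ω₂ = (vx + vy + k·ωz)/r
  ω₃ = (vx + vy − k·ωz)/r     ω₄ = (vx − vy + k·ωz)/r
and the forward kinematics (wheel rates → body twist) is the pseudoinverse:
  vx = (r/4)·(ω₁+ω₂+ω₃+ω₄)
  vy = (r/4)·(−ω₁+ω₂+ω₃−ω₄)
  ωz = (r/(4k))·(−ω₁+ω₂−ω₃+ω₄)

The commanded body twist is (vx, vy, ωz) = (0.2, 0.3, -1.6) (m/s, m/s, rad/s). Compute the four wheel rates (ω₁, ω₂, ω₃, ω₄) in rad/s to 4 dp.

k = lx + ly = 0.12 + 0.08 = 0.2000;  k·ωz = 0.2000·-1.6 = -0.3200
ω₁ (FL) = (vx − vy − k·ωz)/r = 0.2200/0.1 = 2.2000
ω₂ (FR) = (vx + vy + k·ωz)/r = 0.1800/0.1 = 1.8000
ω₃ (RL) = (vx + vy − k·ωz)/r = 0.8200/0.1 = 8.2000
ω₄ (RR) = (vx − vy + k·ωz)/r = -0.4200/0.1 = -4.2000

(2.2000, 1.8000, 8.2000, -4.2000)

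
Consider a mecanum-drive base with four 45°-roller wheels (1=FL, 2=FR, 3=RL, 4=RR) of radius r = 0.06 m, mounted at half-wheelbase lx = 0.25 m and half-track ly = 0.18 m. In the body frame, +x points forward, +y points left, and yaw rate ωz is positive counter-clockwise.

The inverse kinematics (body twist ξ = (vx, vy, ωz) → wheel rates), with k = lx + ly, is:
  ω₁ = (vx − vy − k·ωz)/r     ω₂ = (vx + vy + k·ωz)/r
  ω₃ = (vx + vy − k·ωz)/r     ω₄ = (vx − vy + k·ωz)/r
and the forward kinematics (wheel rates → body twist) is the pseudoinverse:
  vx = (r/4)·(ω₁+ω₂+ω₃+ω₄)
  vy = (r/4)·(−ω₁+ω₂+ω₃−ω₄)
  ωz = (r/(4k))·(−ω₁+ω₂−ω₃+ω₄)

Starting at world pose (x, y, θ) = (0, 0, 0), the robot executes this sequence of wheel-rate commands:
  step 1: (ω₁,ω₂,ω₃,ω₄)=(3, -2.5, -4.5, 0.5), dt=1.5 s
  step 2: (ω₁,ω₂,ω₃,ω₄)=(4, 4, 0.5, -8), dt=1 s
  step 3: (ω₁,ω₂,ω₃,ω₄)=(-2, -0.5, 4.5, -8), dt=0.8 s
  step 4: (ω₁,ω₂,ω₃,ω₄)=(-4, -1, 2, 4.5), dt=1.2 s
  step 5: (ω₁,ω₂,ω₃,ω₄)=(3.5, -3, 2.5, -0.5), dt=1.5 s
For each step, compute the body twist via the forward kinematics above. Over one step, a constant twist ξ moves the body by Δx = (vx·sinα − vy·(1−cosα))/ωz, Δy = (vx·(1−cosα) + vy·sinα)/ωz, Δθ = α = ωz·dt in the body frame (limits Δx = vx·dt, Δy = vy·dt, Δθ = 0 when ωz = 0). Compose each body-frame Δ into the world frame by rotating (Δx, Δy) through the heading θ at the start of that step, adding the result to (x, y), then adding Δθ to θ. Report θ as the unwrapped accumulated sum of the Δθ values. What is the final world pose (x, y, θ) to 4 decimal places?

step 1: ξ=(vx,vy,ωz)=(-0.0525, -0.1575, -0.0174), dt=1.5 → body Δ=(-0.0818, -0.2352, -0.0262) → world pose (-0.0818, -0.2352, -0.0262)
step 2: ξ=(vx,vy,ωz)=(0.0075, 0.1275, -0.2965), dt=1.0 → body Δ=(0.0262, 0.1245, -0.2965) → world pose (-0.0524, -0.1114, -0.3227)
step 3: ξ=(vx,vy,ωz)=(-0.0900, 0.2100, -0.3837), dt=0.8 → body Δ=(-0.0453, 0.1763, -0.3070) → world pose (-0.0395, 0.0702, -0.6297)
step 4: ξ=(vx,vy,ωz)=(0.0225, 0.0075, 0.1919), dt=1.2 → body Δ=(0.0257, 0.0120, 0.2302) → world pose (-0.0116, 0.0648, -0.3994)
step 5: ξ=(vx,vy,ωz)=(0.0375, -0.0525, -0.3314), dt=1.5 → body Δ=(0.0348, -0.0892, -0.4971) → world pose (-0.0142, -0.0310, -0.8965)

(-0.0142, -0.0310, -0.8965)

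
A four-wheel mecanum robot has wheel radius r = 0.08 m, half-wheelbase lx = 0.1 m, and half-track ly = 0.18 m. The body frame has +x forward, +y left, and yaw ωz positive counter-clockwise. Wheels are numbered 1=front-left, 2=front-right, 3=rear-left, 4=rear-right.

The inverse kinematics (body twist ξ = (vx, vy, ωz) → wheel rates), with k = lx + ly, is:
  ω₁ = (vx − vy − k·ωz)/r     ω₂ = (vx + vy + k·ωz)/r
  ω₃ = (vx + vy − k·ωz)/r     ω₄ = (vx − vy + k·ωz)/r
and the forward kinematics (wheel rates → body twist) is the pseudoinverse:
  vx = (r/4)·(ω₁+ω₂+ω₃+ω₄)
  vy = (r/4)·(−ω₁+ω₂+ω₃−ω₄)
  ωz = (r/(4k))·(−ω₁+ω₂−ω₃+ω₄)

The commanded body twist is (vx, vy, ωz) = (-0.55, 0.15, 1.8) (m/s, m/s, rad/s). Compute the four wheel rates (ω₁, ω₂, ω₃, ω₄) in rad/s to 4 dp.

(-15.0500, 1.3000, -11.3000, -2.4500)

k = lx + ly = 0.1 + 0.18 = 0.2800;  k·ωz = 0.2800·1.8 = 0.5040
ω₁ (FL) = (vx − vy − k·ωz)/r = -1.2040/0.08 = -15.0500
ω₂ (FR) = (vx + vy + k·ωz)/r = 0.1040/0.08 = 1.3000
ω₃ (RL) = (vx + vy − k·ωz)/r = -0.9040/0.08 = -11.3000
ω₄ (RR) = (vx − vy + k·ωz)/r = -0.1960/0.08 = -2.4500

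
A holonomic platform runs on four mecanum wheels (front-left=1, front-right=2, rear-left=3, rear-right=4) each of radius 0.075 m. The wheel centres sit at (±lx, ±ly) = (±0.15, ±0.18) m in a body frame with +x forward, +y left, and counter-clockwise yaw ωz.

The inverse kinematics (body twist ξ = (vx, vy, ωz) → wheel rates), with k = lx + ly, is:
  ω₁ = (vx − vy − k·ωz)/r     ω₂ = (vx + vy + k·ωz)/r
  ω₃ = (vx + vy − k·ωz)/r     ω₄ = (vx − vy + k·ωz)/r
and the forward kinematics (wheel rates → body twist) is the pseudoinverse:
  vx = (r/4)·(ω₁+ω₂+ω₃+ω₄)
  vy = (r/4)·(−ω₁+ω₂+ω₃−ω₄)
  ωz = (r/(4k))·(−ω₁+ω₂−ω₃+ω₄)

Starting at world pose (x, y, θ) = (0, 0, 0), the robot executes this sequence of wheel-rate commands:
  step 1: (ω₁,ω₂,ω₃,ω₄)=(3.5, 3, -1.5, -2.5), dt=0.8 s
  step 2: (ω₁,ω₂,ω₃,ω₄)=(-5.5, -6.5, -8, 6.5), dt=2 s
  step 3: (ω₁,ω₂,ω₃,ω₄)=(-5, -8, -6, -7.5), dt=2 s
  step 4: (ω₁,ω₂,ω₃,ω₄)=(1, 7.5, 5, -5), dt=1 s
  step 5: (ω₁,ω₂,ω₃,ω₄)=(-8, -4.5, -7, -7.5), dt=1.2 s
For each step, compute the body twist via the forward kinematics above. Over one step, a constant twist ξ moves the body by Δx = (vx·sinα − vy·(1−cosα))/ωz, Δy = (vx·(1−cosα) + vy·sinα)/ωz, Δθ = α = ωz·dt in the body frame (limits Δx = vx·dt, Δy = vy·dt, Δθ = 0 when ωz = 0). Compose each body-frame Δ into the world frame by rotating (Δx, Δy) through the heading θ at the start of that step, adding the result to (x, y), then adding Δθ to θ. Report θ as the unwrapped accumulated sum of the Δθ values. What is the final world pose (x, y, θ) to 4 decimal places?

(-0.8626, -1.7078, 0.9602)

step 1: ξ=(vx,vy,ωz)=(0.0469, 0.0094, -0.0852), dt=0.8 → body Δ=(0.0377, 0.0062, -0.0682) → world pose (0.0377, 0.0062, -0.0682)
step 2: ξ=(vx,vy,ωz)=(-0.2531, -0.2906, 0.7670), dt=2.0 → body Δ=(0.0352, -0.6965, 1.5341) → world pose (0.0254, -0.6911, 1.4659)
step 3: ξ=(vx,vy,ωz)=(-0.4969, -0.0281, -0.2557), dt=2.0 → body Δ=(-0.9651, 0.1948, -0.5114) → world pose (-0.2693, -1.6305, 0.9545)
step 4: ξ=(vx,vy,ωz)=(0.1594, 0.3094, -0.1989), dt=1.0 → body Δ=(0.1890, 0.2915, -0.1989) → world pose (-0.3980, -1.3077, 0.7557)
step 5: ξ=(vx,vy,ωz)=(-0.5062, 0.0750, 0.1705), dt=1.2 → body Δ=(-0.6124, 0.0275, 0.2045) → world pose (-0.8626, -1.7078, 0.9602)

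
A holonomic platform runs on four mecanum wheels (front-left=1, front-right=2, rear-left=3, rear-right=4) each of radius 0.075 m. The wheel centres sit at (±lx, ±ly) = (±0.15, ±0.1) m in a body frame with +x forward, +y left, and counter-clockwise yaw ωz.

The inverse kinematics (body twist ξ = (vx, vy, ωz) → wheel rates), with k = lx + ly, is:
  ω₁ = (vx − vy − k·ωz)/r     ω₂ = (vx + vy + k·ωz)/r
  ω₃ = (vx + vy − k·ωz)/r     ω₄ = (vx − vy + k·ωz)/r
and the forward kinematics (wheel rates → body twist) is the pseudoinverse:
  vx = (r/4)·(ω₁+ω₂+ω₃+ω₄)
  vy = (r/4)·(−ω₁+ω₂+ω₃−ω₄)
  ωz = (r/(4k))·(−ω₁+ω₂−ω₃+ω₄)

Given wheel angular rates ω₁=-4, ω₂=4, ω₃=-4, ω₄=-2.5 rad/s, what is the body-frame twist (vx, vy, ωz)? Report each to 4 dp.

(-0.1219, 0.1219, 0.7125)

k = lx + ly = 0.15 + 0.1 = 0.2500
ω₁+ω₂+ω₃+ω₄ = -6.5000  →  vx = (0.075/4)·-6.5000 = -0.1219
−ω₁+ω₂+ω₃−ω₄ = 6.5000  →  vy = (0.075/4)·6.5000 = 0.1219
−ω₁+ω₂−ω₃+ω₄ = 9.5000  →  ωz = (0.075/1.0000)·9.5000 = 0.7125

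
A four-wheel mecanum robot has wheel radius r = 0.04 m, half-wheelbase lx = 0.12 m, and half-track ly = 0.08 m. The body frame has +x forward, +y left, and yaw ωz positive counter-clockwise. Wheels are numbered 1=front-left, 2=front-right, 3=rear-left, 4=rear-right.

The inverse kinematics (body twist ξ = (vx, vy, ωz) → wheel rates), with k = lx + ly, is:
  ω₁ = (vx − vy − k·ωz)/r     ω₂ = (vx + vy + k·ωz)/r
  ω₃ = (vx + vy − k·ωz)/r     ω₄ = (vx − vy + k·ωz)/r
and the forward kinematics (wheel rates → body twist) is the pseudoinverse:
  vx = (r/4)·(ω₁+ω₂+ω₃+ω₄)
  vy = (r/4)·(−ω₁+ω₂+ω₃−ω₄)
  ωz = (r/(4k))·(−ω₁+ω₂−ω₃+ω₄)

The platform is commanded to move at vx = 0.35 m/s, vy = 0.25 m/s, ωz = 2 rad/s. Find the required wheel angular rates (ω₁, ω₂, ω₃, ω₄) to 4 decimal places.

(-7.5000, 25.0000, 5.0000, 12.5000)

k = lx + ly = 0.12 + 0.08 = 0.2000;  k·ωz = 0.2000·2 = 0.4000
ω₁ (FL) = (vx − vy − k·ωz)/r = -0.3000/0.04 = -7.5000
ω₂ (FR) = (vx + vy + k·ωz)/r = 1.0000/0.04 = 25.0000
ω₃ (RL) = (vx + vy − k·ωz)/r = 0.2000/0.04 = 5.0000
ω₄ (RR) = (vx − vy + k·ωz)/r = 0.5000/0.04 = 12.5000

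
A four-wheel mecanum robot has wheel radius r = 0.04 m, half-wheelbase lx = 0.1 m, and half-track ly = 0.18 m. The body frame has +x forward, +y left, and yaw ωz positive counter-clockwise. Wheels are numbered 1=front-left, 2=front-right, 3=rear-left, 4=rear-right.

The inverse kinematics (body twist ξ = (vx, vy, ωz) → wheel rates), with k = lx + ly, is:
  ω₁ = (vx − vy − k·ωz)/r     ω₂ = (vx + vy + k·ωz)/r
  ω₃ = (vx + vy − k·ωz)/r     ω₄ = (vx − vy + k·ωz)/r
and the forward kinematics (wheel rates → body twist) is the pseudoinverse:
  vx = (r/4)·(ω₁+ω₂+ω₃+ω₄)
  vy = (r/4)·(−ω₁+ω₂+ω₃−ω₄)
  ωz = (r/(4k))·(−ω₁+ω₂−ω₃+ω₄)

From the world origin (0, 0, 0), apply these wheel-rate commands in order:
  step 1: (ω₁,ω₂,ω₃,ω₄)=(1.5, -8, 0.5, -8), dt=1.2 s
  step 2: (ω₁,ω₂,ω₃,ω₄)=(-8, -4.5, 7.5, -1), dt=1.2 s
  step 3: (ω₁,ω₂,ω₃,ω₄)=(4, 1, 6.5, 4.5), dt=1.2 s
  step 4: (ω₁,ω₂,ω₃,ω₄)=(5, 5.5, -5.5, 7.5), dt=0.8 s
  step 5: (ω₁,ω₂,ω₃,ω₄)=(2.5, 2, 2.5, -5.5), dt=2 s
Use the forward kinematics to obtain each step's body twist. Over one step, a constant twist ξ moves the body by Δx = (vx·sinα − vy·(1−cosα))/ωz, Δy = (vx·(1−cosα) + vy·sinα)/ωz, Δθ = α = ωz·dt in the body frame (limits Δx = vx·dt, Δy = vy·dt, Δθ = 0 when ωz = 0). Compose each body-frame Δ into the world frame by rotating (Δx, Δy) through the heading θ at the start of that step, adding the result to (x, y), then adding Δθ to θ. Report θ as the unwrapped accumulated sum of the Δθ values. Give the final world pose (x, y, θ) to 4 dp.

step 1: ξ=(vx,vy,ωz)=(-0.1400, -0.0100, -0.6429), dt=1.2 → body Δ=(-0.1562, 0.0508, -0.7714) → world pose (-0.1562, 0.0508, -0.7714)
step 2: ξ=(vx,vy,ωz)=(-0.0600, 0.1200, -0.1786), dt=1.2 → body Δ=(-0.0561, 0.1506, -0.2143) → world pose (-0.0915, 0.1979, -0.9857)
step 3: ξ=(vx,vy,ωz)=(0.1600, -0.0100, -0.1786), dt=1.2 → body Δ=(0.1893, -0.0324, -0.2143) → world pose (-0.0139, 0.0222, -1.2000)
step 4: ξ=(vx,vy,ωz)=(0.1250, -0.1250, 0.4821), dt=0.8 → body Δ=(0.1166, -0.0785, 0.3857) → world pose (-0.0449, -0.1149, -0.8143)
step 5: ξ=(vx,vy,ωz)=(0.0150, 0.0750, -0.3036), dt=2.0 → body Δ=(0.0723, 0.1321, -0.6071) → world pose (0.1009, -0.0768, -1.4214)

(0.1009, -0.0768, -1.4214)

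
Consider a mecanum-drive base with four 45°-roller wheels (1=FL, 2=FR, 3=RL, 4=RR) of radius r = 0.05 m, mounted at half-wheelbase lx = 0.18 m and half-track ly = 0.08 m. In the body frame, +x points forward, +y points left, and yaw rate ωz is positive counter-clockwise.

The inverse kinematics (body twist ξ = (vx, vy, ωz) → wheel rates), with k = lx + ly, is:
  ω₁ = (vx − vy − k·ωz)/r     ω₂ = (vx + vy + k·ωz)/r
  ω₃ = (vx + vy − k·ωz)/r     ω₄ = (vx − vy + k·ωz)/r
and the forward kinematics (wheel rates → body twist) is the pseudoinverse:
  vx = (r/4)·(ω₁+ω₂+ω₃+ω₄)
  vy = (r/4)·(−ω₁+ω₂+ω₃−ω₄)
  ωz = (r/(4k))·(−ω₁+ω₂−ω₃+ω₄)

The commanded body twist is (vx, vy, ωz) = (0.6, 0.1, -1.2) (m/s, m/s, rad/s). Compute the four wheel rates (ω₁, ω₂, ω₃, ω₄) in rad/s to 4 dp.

k = lx + ly = 0.18 + 0.08 = 0.2600;  k·ωz = 0.2600·-1.2 = -0.3120
ω₁ (FL) = (vx − vy − k·ωz)/r = 0.8120/0.05 = 16.2400
ω₂ (FR) = (vx + vy + k·ωz)/r = 0.3880/0.05 = 7.7600
ω₃ (RL) = (vx + vy − k·ωz)/r = 1.0120/0.05 = 20.2400
ω₄ (RR) = (vx − vy + k·ωz)/r = 0.1880/0.05 = 3.7600

(16.2400, 7.7600, 20.2400, 3.7600)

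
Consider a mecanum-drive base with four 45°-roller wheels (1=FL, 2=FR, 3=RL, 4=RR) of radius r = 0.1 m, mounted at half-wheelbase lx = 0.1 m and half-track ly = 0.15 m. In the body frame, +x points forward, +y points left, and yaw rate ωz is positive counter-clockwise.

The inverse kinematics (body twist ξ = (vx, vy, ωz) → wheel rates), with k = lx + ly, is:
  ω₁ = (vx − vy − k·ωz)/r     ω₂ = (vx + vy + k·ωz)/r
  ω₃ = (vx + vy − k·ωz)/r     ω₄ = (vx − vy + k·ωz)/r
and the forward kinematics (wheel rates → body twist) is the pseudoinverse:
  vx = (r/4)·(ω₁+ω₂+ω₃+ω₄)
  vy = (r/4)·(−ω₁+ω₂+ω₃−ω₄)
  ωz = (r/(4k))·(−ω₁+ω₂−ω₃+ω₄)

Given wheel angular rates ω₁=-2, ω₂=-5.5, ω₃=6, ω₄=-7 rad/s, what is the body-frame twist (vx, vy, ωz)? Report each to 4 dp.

k = lx + ly = 0.1 + 0.15 = 0.2500
ω₁+ω₂+ω₃+ω₄ = -8.5000  →  vx = (0.1/4)·-8.5000 = -0.2125
−ω₁+ω₂+ω₃−ω₄ = 9.5000  →  vy = (0.1/4)·9.5000 = 0.2375
−ω₁+ω₂−ω₃+ω₄ = -16.5000  →  ωz = (0.1/1.0000)·-16.5000 = -1.6500

(-0.2125, 0.2375, -1.6500)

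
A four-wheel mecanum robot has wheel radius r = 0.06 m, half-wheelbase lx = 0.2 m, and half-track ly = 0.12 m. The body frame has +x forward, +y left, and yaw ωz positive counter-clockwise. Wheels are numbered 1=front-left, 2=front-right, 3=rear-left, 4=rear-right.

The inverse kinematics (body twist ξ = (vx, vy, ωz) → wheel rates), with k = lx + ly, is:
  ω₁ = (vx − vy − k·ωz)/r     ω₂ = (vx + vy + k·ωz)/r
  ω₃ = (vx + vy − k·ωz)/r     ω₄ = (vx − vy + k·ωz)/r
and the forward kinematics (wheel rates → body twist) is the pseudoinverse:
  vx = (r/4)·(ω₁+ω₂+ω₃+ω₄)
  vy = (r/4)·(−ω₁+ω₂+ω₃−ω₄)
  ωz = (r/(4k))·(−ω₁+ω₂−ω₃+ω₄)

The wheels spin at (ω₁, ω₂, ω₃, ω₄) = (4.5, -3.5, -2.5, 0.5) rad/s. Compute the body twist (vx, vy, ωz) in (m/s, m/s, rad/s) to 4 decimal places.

k = lx + ly = 0.2 + 0.12 = 0.3200
ω₁+ω₂+ω₃+ω₄ = -1.0000  →  vx = (0.06/4)·-1.0000 = -0.0150
−ω₁+ω₂+ω₃−ω₄ = -11.0000  →  vy = (0.06/4)·-11.0000 = -0.1650
−ω₁+ω₂−ω₃+ω₄ = -5.0000  →  ωz = (0.06/1.2800)·-5.0000 = -0.2344

(-0.0150, -0.1650, -0.2344)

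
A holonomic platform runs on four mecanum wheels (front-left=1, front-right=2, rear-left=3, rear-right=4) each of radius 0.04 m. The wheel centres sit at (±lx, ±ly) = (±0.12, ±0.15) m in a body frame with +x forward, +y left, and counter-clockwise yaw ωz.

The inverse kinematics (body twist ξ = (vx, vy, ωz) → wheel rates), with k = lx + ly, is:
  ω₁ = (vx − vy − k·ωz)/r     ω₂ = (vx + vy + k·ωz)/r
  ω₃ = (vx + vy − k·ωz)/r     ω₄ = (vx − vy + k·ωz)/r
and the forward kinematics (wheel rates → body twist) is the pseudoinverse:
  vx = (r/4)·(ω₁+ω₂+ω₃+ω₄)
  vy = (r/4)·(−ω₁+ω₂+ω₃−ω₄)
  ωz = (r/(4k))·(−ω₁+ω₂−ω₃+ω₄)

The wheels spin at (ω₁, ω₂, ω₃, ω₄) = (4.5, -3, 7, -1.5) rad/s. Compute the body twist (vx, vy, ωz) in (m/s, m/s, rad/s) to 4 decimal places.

(0.0700, 0.0100, -0.5926)

k = lx + ly = 0.12 + 0.15 = 0.2700
ω₁+ω₂+ω₃+ω₄ = 7.0000  →  vx = (0.04/4)·7.0000 = 0.0700
−ω₁+ω₂+ω₃−ω₄ = 1.0000  →  vy = (0.04/4)·1.0000 = 0.0100
−ω₁+ω₂−ω₃+ω₄ = -16.0000  →  ωz = (0.04/1.0800)·-16.0000 = -0.5926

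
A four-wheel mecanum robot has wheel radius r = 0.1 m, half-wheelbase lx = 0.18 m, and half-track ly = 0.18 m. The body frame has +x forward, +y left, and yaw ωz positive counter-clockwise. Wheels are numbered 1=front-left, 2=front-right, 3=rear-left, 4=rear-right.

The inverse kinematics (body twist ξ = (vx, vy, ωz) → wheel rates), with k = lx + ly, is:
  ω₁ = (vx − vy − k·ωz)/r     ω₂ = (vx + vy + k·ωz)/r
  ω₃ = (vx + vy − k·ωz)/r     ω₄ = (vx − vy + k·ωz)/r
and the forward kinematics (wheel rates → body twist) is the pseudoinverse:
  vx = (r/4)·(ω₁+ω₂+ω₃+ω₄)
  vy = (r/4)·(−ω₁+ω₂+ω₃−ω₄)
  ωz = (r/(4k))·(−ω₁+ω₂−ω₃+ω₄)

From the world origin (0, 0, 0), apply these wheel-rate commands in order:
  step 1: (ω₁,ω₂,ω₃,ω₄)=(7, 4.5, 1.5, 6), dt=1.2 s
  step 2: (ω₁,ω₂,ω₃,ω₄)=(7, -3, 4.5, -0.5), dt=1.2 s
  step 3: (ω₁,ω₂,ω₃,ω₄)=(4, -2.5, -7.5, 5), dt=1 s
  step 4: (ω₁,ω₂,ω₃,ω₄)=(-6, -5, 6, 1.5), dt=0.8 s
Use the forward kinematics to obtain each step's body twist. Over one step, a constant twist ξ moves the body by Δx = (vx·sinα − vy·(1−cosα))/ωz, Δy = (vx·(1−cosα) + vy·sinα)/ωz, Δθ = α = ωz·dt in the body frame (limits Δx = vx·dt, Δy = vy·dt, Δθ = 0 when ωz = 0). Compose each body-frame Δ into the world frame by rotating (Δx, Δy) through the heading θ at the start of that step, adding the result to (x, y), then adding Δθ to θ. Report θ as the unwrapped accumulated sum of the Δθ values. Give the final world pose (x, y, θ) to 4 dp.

(0.3718, -0.5425, -0.8611)

step 1: ξ=(vx,vy,ωz)=(0.4750, -0.1750, 0.1389), dt=1.2 → body Δ=(0.5848, -0.1616, 0.1667) → world pose (0.5848, -0.1616, 0.1667)
step 2: ξ=(vx,vy,ωz)=(0.2000, -0.1250, -1.0417), dt=1.2 → body Δ=(0.1000, -0.2453, -1.2500) → world pose (0.7242, -0.3870, -1.0833)
step 3: ξ=(vx,vy,ωz)=(-0.0250, -0.4750, 0.4167), dt=1.0 → body Δ=(0.0733, -0.4665, 0.4167) → world pose (0.3463, -0.6702, -0.6667)
step 4: ξ=(vx,vy,ωz)=(-0.0875, 0.1375, -0.2431), dt=0.8 → body Δ=(-0.0589, 0.1161, -0.1944) → world pose (0.3718, -0.5425, -0.8611)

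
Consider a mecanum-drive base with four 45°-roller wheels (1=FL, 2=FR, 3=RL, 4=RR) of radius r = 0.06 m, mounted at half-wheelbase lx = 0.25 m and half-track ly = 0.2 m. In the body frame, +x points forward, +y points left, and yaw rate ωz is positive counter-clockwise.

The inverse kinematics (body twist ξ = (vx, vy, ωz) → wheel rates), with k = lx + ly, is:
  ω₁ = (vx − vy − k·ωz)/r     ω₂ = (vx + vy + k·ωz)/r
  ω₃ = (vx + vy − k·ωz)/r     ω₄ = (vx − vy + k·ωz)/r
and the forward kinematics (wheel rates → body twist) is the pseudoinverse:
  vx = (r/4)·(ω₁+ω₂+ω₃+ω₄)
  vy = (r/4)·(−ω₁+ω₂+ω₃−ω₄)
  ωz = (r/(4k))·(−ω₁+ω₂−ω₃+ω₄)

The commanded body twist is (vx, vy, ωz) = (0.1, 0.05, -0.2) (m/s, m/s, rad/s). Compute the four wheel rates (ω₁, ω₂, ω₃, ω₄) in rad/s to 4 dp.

(2.3333, 1.0000, 4.0000, -0.6667)

k = lx + ly = 0.25 + 0.2 = 0.4500;  k·ωz = 0.4500·-0.2 = -0.0900
ω₁ (FL) = (vx − vy − k·ωz)/r = 0.1400/0.06 = 2.3333
ω₂ (FR) = (vx + vy + k·ωz)/r = 0.0600/0.06 = 1.0000
ω₃ (RL) = (vx + vy − k·ωz)/r = 0.2400/0.06 = 4.0000
ω₄ (RR) = (vx − vy + k·ωz)/r = -0.0400/0.06 = -0.6667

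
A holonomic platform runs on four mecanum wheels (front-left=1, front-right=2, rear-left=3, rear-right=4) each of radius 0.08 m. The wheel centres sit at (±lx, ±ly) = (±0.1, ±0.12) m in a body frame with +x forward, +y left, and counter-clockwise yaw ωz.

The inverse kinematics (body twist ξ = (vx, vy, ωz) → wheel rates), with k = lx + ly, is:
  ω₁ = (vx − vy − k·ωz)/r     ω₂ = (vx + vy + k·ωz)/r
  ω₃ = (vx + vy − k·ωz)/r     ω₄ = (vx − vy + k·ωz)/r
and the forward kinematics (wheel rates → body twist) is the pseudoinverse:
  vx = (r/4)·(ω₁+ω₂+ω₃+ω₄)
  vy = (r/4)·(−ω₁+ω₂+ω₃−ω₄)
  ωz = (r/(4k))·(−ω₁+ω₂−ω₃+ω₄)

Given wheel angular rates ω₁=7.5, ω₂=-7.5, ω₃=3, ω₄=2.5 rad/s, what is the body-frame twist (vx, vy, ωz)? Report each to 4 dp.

k = lx + ly = 0.1 + 0.12 = 0.2200
ω₁+ω₂+ω₃+ω₄ = 5.5000  →  vx = (0.08/4)·5.5000 = 0.1100
−ω₁+ω₂+ω₃−ω₄ = -14.5000  →  vy = (0.08/4)·-14.5000 = -0.2900
−ω₁+ω₂−ω₃+ω₄ = -15.5000  →  ωz = (0.08/0.8800)·-15.5000 = -1.4091

(0.1100, -0.2900, -1.4091)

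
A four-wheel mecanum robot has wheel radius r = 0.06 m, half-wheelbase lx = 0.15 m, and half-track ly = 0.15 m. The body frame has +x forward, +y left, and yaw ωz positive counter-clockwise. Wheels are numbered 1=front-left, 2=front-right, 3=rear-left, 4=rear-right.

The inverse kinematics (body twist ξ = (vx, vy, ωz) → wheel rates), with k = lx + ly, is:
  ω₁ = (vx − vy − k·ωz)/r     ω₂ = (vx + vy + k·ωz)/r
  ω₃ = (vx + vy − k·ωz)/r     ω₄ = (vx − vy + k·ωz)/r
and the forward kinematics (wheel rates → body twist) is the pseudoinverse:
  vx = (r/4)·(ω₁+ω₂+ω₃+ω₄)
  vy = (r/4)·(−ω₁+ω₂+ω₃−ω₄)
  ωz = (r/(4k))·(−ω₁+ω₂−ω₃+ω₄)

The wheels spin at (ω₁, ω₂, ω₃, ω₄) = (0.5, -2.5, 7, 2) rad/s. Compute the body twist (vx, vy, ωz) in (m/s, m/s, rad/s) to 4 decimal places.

k = lx + ly = 0.15 + 0.15 = 0.3000
ω₁+ω₂+ω₃+ω₄ = 7.0000  →  vx = (0.06/4)·7.0000 = 0.1050
−ω₁+ω₂+ω₃−ω₄ = 2.0000  →  vy = (0.06/4)·2.0000 = 0.0300
−ω₁+ω₂−ω₃+ω₄ = -8.0000  →  ωz = (0.06/1.2000)·-8.0000 = -0.4000

(0.1050, 0.0300, -0.4000)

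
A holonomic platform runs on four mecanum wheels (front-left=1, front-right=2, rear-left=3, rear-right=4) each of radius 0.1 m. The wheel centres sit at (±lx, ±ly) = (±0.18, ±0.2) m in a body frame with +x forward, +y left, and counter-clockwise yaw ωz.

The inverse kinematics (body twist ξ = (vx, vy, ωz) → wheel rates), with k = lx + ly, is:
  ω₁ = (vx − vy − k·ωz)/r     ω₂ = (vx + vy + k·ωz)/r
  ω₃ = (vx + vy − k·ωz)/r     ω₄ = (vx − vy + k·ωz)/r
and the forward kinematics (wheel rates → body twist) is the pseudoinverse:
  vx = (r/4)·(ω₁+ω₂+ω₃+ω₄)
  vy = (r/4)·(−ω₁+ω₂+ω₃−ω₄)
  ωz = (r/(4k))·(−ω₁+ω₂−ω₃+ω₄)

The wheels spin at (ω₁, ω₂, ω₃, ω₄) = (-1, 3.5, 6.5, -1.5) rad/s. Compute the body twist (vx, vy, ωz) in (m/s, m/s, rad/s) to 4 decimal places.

k = lx + ly = 0.18 + 0.2 = 0.3800
ω₁+ω₂+ω₃+ω₄ = 7.5000  →  vx = (0.1/4)·7.5000 = 0.1875
−ω₁+ω₂+ω₃−ω₄ = 12.5000  →  vy = (0.1/4)·12.5000 = 0.3125
−ω₁+ω₂−ω₃+ω₄ = -3.5000  →  ωz = (0.1/1.5200)·-3.5000 = -0.2303

(0.1875, 0.3125, -0.2303)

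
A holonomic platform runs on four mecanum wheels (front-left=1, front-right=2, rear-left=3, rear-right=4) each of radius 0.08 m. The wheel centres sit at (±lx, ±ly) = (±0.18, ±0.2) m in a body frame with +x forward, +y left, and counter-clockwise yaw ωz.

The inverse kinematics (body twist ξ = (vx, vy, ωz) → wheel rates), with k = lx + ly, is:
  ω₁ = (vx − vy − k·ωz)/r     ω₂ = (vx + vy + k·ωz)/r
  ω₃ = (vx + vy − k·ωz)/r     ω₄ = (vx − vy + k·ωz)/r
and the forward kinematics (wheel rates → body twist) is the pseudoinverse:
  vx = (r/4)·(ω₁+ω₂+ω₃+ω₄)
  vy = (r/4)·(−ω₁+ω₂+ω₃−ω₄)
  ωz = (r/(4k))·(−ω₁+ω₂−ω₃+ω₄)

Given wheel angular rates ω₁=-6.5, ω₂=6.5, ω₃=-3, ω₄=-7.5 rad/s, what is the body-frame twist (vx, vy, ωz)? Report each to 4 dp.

(-0.2100, 0.3500, 0.4474)

k = lx + ly = 0.18 + 0.2 = 0.3800
ω₁+ω₂+ω₃+ω₄ = -10.5000  →  vx = (0.08/4)·-10.5000 = -0.2100
−ω₁+ω₂+ω₃−ω₄ = 17.5000  →  vy = (0.08/4)·17.5000 = 0.3500
−ω₁+ω₂−ω₃+ω₄ = 8.5000  →  ωz = (0.08/1.5200)·8.5000 = 0.4474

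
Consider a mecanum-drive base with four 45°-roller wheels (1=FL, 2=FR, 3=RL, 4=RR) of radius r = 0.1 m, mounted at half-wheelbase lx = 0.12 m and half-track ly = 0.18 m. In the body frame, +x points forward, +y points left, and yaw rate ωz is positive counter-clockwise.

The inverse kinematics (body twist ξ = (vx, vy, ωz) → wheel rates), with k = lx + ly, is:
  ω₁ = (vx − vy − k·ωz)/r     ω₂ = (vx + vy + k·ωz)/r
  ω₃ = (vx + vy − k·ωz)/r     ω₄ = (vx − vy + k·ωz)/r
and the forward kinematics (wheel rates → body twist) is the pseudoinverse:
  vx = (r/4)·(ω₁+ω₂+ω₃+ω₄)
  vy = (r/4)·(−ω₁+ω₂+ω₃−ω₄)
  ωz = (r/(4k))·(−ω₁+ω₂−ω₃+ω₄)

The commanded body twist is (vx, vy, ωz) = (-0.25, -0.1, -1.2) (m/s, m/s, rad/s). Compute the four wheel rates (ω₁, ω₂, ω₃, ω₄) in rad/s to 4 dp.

k = lx + ly = 0.12 + 0.18 = 0.3000;  k·ωz = 0.3000·-1.2 = -0.3600
ω₁ (FL) = (vx − vy − k·ωz)/r = 0.2100/0.1 = 2.1000
ω₂ (FR) = (vx + vy + k·ωz)/r = -0.7100/0.1 = -7.1000
ω₃ (RL) = (vx + vy − k·ωz)/r = 0.0100/0.1 = 0.1000
ω₄ (RR) = (vx − vy + k·ωz)/r = -0.5100/0.1 = -5.1000

(2.1000, -7.1000, 0.1000, -5.1000)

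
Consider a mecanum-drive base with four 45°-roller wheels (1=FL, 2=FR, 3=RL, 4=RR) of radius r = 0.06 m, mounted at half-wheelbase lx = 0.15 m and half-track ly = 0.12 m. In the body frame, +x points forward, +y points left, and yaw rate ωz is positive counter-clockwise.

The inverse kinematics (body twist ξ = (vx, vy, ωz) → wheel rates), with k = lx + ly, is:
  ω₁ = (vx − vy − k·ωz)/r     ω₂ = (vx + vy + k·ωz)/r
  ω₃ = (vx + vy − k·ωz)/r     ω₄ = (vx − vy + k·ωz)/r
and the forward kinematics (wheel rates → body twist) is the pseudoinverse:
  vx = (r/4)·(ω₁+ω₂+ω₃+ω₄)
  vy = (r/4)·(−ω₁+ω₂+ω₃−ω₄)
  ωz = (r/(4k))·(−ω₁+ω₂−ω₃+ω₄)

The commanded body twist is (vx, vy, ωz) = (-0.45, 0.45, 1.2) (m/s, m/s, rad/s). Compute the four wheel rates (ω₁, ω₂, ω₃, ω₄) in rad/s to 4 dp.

(-20.4000, 5.4000, -5.4000, -9.6000)

k = lx + ly = 0.15 + 0.12 = 0.2700;  k·ωz = 0.2700·1.2 = 0.3240
ω₁ (FL) = (vx − vy − k·ωz)/r = -1.2240/0.06 = -20.4000
ω₂ (FR) = (vx + vy + k·ωz)/r = 0.3240/0.06 = 5.4000
ω₃ (RL) = (vx + vy − k·ωz)/r = -0.3240/0.06 = -5.4000
ω₄ (RR) = (vx − vy + k·ωz)/r = -0.5760/0.06 = -9.6000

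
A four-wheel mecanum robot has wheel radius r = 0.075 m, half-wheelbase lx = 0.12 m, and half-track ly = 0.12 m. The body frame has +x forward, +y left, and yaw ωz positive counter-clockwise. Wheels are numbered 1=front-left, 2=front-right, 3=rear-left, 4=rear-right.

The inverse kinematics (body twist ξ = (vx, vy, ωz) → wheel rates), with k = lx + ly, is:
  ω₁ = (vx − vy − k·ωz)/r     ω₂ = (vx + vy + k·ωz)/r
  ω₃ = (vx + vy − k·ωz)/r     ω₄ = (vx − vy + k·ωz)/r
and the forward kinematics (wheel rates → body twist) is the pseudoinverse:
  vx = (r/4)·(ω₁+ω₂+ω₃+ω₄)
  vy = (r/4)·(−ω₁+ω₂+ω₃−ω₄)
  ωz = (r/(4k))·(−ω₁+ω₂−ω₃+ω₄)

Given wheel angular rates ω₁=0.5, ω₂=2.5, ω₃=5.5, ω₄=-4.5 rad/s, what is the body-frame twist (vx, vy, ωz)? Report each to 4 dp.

k = lx + ly = 0.12 + 0.12 = 0.2400
ω₁+ω₂+ω₃+ω₄ = 4.0000  →  vx = (0.075/4)·4.0000 = 0.0750
−ω₁+ω₂+ω₃−ω₄ = 12.0000  →  vy = (0.075/4)·12.0000 = 0.2250
−ω₁+ω₂−ω₃+ω₄ = -8.0000  →  ωz = (0.075/0.9600)·-8.0000 = -0.6250

(0.0750, 0.2250, -0.6250)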